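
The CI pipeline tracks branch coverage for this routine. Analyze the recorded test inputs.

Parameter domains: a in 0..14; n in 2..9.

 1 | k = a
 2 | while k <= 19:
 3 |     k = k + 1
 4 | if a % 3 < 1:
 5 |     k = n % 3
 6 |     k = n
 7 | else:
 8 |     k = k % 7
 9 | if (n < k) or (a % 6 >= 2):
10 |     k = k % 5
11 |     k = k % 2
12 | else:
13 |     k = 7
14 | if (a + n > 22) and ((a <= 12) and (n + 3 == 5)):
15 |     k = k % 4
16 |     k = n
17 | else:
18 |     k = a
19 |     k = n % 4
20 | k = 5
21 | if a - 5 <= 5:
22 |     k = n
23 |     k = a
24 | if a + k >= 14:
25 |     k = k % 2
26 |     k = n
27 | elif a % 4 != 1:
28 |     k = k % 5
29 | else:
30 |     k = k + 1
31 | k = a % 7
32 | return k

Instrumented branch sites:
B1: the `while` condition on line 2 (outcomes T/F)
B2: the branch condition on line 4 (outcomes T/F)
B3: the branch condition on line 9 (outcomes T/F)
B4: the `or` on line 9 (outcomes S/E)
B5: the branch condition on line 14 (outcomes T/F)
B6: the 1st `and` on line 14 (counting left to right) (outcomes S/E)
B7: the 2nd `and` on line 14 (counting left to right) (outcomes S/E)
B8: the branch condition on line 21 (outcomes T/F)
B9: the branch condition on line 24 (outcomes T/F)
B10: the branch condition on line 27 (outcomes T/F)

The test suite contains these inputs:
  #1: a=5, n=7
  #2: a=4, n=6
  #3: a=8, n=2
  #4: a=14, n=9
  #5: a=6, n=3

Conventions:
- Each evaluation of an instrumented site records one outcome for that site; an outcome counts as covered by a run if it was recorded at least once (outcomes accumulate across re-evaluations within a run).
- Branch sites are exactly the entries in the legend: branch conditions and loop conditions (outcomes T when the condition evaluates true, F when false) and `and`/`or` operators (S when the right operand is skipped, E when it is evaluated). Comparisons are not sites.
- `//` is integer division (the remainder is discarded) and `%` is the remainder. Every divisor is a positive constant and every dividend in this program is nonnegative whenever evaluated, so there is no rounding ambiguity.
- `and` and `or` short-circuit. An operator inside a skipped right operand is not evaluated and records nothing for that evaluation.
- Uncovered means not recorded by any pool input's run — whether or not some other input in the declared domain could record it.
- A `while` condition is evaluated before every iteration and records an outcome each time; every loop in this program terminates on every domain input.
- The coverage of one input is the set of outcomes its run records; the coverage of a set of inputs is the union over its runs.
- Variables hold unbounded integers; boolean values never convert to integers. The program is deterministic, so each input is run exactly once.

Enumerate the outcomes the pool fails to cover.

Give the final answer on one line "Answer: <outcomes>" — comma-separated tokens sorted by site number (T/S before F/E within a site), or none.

test 1 (a=5, n=7) fires B1->T, B1->T, B1->T, B1->T, B1->T, B1->T, B1->T, B1->T, B1->T, B1->T, B1->T, B1->T, B1->T, B1->T, ...; hits B1=T, B1=F, B2=F, B3=T, B4=E, B5=F, B6=S, B8=T, B9=F, B10=F
test 2 (a=4, n=6) fires B1->T, B1->T, B1->T, B1->T, B1->T, B1->T, B1->T, B1->T, B1->T, B1->T, B1->T, B1->T, B1->T, B1->T, ...; hits B1=T, B1=F, B2=F, B3=T, B4=E, B5=F, B6=S, B8=T, B9=F, B10=T
test 3 (a=8, n=2) fires B1->T, B1->T, B1->T, B1->T, B1->T, B1->T, B1->T, B1->T, B1->T, B1->T, B1->T, B1->T, B1->F, B2->F, ...; hits B1=T, B1=F, B2=F, B3=T, B4=S, B5=F, B6=S, B8=T, B9=T
test 4 (a=14, n=9) fires B1->T, B1->T, B1->T, B1->T, B1->T, B1->T, B1->F, B2->F, B4->E, B3->T, B6->E, B7->S, B5->F, B8->F, ...; hits B1=T, B1=F, B2=F, B3=T, B4=E, B5=F, B6=E, B7=S, B8=F, B9=T
test 5 (a=6, n=3) fires B1->T, B1->T, B1->T, B1->T, B1->T, B1->T, B1->T, B1->T, B1->T, B1->T, B1->T, B1->T, B1->T, B1->T, ...; hits B1=T, B1=F, B2=T, B3=F, B4=E, B5=F, B6=S, B8=T, B9=F, B10=T
union over the pool: B1=T, B1=F, B2=T, B2=F, B3=T, B3=F, B4=S, B4=E, B5=F, B6=S, B6=E, B7=S, B8=T, B8=F, B9=T, B9=F, B10=T, B10=F
uncovered (2 of 20): B5=T, B7=E

Answer: B5=T, B7=E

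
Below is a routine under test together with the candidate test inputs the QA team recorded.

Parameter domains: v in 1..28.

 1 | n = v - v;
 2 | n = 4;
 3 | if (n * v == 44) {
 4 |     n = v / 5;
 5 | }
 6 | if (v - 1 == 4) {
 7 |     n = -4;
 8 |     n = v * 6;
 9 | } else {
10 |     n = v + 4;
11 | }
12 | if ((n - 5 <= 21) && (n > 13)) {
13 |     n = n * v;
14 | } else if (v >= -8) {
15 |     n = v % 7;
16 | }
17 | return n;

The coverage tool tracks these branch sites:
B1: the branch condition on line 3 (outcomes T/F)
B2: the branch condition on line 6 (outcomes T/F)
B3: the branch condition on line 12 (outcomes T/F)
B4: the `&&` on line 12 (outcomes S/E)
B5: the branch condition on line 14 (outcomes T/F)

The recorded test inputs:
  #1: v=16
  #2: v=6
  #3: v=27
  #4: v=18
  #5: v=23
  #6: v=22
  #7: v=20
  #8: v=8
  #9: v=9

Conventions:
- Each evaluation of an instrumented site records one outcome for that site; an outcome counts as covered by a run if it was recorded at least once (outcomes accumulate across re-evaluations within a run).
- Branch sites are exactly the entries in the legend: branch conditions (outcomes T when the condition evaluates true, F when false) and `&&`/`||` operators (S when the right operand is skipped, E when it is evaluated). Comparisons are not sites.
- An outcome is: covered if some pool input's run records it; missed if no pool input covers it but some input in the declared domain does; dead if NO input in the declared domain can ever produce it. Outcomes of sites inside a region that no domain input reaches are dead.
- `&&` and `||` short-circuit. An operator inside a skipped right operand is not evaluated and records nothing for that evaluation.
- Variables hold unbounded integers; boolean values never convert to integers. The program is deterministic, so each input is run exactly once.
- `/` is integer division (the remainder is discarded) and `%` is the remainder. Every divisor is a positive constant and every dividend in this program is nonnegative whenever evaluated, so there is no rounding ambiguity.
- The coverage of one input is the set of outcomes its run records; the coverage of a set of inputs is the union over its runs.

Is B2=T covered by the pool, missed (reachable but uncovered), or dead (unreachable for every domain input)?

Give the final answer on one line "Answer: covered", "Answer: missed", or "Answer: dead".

no pool input records B2=T
but domain input (v=5) does record it -> reachable, so missed

Answer: missed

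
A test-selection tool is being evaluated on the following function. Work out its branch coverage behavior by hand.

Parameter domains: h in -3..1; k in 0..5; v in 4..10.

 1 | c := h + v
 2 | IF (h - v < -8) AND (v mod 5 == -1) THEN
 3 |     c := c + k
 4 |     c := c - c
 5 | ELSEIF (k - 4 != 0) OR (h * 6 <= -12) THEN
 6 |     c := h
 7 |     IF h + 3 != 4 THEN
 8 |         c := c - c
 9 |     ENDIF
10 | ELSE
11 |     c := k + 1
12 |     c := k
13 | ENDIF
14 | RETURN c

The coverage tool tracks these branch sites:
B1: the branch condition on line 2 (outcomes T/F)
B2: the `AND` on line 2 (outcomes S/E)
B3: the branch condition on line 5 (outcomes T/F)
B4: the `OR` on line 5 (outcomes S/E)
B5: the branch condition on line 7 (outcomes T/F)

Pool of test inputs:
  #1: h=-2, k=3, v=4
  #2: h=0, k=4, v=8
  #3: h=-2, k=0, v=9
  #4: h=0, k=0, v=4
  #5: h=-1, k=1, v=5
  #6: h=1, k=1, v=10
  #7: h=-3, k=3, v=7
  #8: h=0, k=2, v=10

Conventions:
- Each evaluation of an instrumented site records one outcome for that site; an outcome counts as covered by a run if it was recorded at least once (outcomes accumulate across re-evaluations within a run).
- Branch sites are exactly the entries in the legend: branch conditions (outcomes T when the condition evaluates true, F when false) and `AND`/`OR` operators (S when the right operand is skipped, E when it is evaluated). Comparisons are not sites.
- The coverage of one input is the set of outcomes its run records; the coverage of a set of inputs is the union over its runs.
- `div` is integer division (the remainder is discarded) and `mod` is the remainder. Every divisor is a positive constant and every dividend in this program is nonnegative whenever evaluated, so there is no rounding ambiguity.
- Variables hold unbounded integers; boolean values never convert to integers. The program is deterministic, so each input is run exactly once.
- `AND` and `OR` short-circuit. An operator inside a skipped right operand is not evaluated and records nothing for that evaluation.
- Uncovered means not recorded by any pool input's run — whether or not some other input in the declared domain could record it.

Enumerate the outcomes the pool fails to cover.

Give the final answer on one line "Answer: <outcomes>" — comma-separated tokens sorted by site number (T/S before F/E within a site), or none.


#1 (h=-2, k=3, v=4) -> B2->S, B1->F, B4->S, B3->T, B5->T; covered: B1=F, B2=S, B3=T, B4=S, B5=T
#2 (h=0, k=4, v=8) -> B2->S, B1->F, B4->E, B3->F; covered: B1=F, B2=S, B3=F, B4=E
#3 (h=-2, k=0, v=9) -> B2->E, B1->F, B4->S, B3->T, B5->T; covered: B1=F, B2=E, B3=T, B4=S, B5=T
#4 (h=0, k=0, v=4) -> B2->S, B1->F, B4->S, B3->T, B5->T; covered: B1=F, B2=S, B3=T, B4=S, B5=T
#5 (h=-1, k=1, v=5) -> B2->S, B1->F, B4->S, B3->T, B5->T; covered: B1=F, B2=S, B3=T, B4=S, B5=T
#6 (h=1, k=1, v=10) -> B2->E, B1->F, B4->S, B3->T, B5->F; covered: B1=F, B2=E, B3=T, B4=S, B5=F
#7 (h=-3, k=3, v=7) -> B2->E, B1->F, B4->S, B3->T, B5->T; covered: B1=F, B2=E, B3=T, B4=S, B5=T
#8 (h=0, k=2, v=10) -> B2->E, B1->F, B4->S, B3->T, B5->T; covered: B1=F, B2=E, B3=T, B4=S, B5=T
union over the pool: B1=F, B2=S, B2=E, B3=T, B3=F, B4=S, B4=E, B5=T, B5=F
uncovered (1 of 10): B1=T
Answer: B1=T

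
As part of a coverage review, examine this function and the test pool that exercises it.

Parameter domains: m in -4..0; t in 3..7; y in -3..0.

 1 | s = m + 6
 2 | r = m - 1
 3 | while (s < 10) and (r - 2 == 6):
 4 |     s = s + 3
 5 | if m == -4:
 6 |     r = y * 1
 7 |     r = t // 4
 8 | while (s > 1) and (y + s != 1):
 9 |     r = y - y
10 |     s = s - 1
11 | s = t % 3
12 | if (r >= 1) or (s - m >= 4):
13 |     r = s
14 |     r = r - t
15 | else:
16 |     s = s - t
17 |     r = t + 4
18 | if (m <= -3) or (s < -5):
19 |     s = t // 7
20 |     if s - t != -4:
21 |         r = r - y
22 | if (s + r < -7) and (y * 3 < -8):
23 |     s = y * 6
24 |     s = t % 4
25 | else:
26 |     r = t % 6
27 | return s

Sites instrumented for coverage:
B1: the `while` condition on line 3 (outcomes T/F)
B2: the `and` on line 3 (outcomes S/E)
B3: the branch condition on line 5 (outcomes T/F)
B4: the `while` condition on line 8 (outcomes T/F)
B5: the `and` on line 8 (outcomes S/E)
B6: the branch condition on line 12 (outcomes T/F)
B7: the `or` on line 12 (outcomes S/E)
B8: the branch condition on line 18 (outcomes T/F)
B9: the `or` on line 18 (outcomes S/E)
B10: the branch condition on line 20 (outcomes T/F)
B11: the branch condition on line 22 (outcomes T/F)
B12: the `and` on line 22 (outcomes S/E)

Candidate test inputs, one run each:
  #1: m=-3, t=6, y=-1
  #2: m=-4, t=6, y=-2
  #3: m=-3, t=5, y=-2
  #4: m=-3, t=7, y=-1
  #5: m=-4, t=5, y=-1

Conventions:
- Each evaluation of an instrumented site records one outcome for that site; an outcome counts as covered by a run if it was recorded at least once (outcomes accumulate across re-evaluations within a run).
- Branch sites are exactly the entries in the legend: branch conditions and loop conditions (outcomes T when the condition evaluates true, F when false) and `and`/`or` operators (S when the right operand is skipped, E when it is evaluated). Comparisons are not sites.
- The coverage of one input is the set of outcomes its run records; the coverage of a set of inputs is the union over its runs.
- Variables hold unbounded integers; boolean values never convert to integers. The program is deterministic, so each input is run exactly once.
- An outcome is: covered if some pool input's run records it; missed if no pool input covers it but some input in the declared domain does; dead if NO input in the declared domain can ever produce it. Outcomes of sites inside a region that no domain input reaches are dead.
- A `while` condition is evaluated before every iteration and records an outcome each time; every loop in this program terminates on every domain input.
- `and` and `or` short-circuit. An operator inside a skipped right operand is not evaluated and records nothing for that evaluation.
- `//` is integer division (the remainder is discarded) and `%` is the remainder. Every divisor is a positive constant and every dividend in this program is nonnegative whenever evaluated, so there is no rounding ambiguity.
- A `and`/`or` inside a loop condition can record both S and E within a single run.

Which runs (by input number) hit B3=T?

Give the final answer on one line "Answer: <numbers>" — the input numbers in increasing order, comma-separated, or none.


input #1 (m=-3, t=6, y=-1): never hits B3=T
input #2 (m=-4, t=6, y=-2): hits B3=T
input #3 (m=-3, t=5, y=-2): never hits B3=T
input #4 (m=-3, t=7, y=-1): never hits B3=T
input #5 (m=-4, t=5, y=-1): hits B3=T
Answer: 2, 5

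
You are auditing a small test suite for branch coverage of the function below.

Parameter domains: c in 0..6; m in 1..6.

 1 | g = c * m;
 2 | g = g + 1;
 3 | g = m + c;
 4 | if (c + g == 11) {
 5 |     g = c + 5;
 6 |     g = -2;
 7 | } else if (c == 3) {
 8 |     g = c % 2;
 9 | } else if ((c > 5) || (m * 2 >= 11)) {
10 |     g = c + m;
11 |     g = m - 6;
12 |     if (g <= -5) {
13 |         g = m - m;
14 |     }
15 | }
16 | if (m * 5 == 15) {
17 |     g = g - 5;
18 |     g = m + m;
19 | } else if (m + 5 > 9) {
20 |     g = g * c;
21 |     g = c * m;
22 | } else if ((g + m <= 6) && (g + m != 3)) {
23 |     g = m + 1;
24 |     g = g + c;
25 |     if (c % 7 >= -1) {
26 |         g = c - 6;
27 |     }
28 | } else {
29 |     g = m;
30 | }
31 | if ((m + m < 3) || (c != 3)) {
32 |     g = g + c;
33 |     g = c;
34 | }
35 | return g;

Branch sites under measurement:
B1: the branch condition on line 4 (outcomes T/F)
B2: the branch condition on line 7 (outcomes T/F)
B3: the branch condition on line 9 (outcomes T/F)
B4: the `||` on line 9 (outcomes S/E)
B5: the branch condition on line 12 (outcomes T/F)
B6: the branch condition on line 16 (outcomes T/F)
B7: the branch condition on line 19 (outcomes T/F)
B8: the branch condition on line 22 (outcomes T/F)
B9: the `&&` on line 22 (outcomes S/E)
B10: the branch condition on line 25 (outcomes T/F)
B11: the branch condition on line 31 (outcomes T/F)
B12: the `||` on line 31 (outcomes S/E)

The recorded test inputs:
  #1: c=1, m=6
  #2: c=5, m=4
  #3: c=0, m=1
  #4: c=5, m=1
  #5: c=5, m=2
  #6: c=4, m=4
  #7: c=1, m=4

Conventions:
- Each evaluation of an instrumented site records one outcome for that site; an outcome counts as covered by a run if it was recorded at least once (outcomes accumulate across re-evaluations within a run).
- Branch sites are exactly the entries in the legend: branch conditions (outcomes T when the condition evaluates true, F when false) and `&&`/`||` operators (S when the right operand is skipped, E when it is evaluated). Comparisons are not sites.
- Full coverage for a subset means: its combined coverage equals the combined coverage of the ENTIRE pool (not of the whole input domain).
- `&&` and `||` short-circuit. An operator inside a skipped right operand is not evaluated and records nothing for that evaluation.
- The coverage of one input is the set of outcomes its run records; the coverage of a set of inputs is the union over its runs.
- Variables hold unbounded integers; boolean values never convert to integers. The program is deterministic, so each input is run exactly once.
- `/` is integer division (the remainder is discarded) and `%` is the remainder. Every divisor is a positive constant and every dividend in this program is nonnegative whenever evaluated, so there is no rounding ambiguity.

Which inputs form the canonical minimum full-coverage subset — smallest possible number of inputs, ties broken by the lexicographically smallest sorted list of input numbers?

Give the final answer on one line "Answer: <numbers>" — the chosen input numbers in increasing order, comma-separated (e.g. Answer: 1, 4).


input #1 (c=1, m=6): events B1->F, B2->F, B4->E, B3->T, B5->F, B6->F, B7->T, B12->E, B11->T; covers B1=F, B2=F, B3=T, B4=E, B5=F, B6=F, B7=T, B11=T, B12=E
input #2 (c=5, m=4): events B1->F, B2->F, B4->E, B3->F, B6->F, B7->F, B9->S, B8->F, B12->E, B11->T; covers B1=F, B2=F, B3=F, B4=E, B6=F, B7=F, B8=F, B9=S, B11=T, B12=E
input #3 (c=0, m=1): events B1->F, B2->F, B4->E, B3->F, B6->F, B7->F, B9->E, B8->T, B10->T, B12->S, B11->T; covers B1=F, B2=F, B3=F, B4=E, B6=F, B7=F, B8=T, B9=E, B10=T, B11=T, B12=S
input #4 (c=5, m=1): events B1->T, B6->F, B7->F, B9->E, B8->T, B10->T, B12->S, B11->T; covers B1=T, B6=F, B7=F, B8=T, B9=E, B10=T, B11=T, B12=S
input #5 (c=5, m=2): events B1->F, B2->F, B4->E, B3->F, B6->F, B7->F, B9->S, B8->F, B12->E, B11->T; covers B1=F, B2=F, B3=F, B4=E, B6=F, B7=F, B8=F, B9=S, B11=T, B12=E
input #6 (c=4, m=4): events B1->F, B2->F, B4->E, B3->F, B6->F, B7->F, B9->S, B8->F, B12->E, B11->T; covers B1=F, B2=F, B3=F, B4=E, B6=F, B7=F, B8=F, B9=S, B11=T, B12=E
input #7 (c=1, m=4): events B1->F, B2->F, B4->E, B3->F, B6->F, B7->F, B9->S, B8->F, B12->E, B11->T; covers B1=F, B2=F, B3=F, B4=E, B6=F, B7=F, B8=F, B9=S, B11=T, B12=E
together the pool reaches 18 outcomes: B1=T, B1=F, B2=F, B3=T, B3=F, B4=E, B5=F, B6=F, B7=T, B7=F, B8=T, B8=F, B9=S, B9=E, B10=T, B11=T, B12=S, B12=E
every size-1 subset falls short of the 18 outcomes (best: 11/18)
every size-2 subset falls short of the 18 outcomes (best: 15/18)
at size 3, {1, 2, 4} reaches all 18 outcomes; every lexicographically earlier size-3 subset fails
Answer: 1, 2, 4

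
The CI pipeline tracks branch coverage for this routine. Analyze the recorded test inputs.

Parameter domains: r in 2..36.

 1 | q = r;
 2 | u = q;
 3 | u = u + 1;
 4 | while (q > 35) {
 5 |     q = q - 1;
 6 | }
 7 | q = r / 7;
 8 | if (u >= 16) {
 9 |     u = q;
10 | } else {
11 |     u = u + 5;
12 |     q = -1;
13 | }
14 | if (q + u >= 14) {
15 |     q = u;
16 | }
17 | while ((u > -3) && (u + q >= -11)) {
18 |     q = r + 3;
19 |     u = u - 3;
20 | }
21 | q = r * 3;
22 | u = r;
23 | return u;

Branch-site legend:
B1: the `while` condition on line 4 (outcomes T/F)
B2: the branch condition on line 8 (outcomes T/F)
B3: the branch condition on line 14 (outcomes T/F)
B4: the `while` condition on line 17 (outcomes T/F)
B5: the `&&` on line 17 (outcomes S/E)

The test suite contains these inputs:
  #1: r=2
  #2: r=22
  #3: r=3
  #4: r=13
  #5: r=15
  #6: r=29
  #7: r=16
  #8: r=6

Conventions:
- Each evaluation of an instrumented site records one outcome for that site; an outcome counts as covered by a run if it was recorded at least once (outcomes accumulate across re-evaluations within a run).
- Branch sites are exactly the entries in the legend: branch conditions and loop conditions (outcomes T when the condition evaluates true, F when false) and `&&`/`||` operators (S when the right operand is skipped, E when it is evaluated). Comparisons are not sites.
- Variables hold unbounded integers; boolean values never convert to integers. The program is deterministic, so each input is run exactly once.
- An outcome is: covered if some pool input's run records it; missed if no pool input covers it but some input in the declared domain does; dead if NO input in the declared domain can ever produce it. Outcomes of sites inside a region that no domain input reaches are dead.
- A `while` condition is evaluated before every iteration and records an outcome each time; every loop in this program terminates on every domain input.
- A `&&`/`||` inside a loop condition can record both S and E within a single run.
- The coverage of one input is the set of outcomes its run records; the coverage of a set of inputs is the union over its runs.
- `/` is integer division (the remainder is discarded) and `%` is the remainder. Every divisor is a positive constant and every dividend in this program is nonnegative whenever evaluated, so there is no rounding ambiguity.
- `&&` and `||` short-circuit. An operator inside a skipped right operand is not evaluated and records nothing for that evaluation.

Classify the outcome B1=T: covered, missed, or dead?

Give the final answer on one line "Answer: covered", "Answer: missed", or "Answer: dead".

no pool input records B1=T
but domain input (r=36) does record it -> reachable, so missed

Answer: missed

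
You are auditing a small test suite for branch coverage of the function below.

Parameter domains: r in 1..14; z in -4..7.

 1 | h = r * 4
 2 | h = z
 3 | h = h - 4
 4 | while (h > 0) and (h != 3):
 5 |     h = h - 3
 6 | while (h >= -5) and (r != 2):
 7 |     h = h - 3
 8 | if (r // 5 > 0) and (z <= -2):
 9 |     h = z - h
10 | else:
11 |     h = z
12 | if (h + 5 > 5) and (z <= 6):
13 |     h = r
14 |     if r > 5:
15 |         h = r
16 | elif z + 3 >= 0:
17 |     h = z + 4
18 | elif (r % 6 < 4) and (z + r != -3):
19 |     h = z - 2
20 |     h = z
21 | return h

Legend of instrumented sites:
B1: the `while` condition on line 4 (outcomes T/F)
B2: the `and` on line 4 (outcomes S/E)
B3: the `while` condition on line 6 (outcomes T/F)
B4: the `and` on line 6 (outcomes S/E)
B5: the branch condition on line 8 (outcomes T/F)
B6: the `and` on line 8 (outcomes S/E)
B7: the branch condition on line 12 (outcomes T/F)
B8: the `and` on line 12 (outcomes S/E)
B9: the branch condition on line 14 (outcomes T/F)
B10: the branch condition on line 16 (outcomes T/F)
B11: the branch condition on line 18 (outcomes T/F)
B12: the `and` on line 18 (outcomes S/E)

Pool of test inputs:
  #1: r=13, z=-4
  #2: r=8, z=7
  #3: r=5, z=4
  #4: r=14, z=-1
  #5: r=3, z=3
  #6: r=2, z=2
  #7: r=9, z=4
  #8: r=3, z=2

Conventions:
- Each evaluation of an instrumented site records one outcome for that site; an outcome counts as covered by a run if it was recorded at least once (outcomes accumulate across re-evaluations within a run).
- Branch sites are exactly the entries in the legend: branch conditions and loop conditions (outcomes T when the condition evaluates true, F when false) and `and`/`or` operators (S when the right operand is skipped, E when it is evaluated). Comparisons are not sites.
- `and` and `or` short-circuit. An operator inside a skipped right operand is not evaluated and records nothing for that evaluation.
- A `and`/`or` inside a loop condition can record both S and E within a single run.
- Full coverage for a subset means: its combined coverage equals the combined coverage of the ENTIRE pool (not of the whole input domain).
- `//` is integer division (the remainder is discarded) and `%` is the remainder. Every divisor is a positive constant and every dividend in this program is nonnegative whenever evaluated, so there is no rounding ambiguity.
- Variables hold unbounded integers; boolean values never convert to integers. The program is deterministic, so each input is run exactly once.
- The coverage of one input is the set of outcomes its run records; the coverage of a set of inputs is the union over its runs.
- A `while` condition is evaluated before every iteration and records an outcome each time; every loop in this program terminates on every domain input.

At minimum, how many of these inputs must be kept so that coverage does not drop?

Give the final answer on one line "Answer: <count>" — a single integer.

input #1 (r=13, z=-4): events B2->S, B1->F, B4->S, B3->F, B6->E, B5->T, B8->E, B7->T, B9->T; covers B1=F, B2=S, B3=F, B4=S, B5=T, B6=E, B7=T, B8=E, B9=T
input #2 (r=8, z=7): events B2->E, B1->F, B4->E, B3->T, B4->E, B3->T, B4->E, B3->T, B4->S, B3->F, B6->E, B5->F, B8->E, B7->F, ...; covers B1=F, B2=E, B3=T, B3=F, B4=S, B4=E, B5=F, B6=E, B7=F, B8=E, B10=T
input #3 (r=5, z=4): events B2->S, B1->F, B4->E, B3->T, B4->E, B3->T, B4->S, B3->F, B6->E, B5->F, B8->E, B7->T, B9->F; covers B1=F, B2=S, B3=T, B3=F, B4=S, B4=E, B5=F, B6=E, B7=T, B8=E, B9=F
input #4 (r=14, z=-1): events B2->S, B1->F, B4->E, B3->T, B4->S, B3->F, B6->E, B5->F, B8->S, B7->F, B10->T; covers B1=F, B2=S, B3=T, B3=F, B4=S, B4=E, B5=F, B6=E, B7=F, B8=S, B10=T
input #5 (r=3, z=3): events B2->S, B1->F, B4->E, B3->T, B4->E, B3->T, B4->S, B3->F, B6->S, B5->F, B8->E, B7->T, B9->F; covers B1=F, B2=S, B3=T, B3=F, B4=S, B4=E, B5=F, B6=S, B7=T, B8=E, B9=F
input #6 (r=2, z=2): events B2->S, B1->F, B4->E, B3->F, B6->S, B5->F, B8->E, B7->T, B9->F; covers B1=F, B2=S, B3=F, B4=E, B5=F, B6=S, B7=T, B8=E, B9=F
input #7 (r=9, z=4): events B2->S, B1->F, B4->E, B3->T, B4->E, B3->T, B4->S, B3->F, B6->E, B5->F, B8->E, B7->T, B9->T; covers B1=F, B2=S, B3=T, B3=F, B4=S, B4=E, B5=F, B6=E, B7=T, B8=E, B9=T
input #8 (r=3, z=2): events B2->S, B1->F, B4->E, B3->T, B4->E, B3->T, B4->S, B3->F, B6->S, B5->F, B8->E, B7->T, B9->F; covers B1=F, B2=S, B3=T, B3=F, B4=S, B4=E, B5=F, B6=S, B7=T, B8=E, B9=F
the full pool covers 18 outcomes: B1=F, B2=S, B2=E, B3=T, B3=F, B4=S, B4=E, B5=T, B5=F, B6=S, B6=E, B7=T, B7=F, B8=S, B8=E, B9=T, B9=F, B10=T
no size-1 subset reaches all 18 outcomes (best union: 11/18)
no size-2 subset reaches all 18 outcomes (best union: 15/18)
no size-3 subset reaches all 18 outcomes (best union: 17/18)
size 4: inputs {1, 2, 4, 5} cover all 18 outcomes, and no lexicographically smaller subset of this size does

Answer: 4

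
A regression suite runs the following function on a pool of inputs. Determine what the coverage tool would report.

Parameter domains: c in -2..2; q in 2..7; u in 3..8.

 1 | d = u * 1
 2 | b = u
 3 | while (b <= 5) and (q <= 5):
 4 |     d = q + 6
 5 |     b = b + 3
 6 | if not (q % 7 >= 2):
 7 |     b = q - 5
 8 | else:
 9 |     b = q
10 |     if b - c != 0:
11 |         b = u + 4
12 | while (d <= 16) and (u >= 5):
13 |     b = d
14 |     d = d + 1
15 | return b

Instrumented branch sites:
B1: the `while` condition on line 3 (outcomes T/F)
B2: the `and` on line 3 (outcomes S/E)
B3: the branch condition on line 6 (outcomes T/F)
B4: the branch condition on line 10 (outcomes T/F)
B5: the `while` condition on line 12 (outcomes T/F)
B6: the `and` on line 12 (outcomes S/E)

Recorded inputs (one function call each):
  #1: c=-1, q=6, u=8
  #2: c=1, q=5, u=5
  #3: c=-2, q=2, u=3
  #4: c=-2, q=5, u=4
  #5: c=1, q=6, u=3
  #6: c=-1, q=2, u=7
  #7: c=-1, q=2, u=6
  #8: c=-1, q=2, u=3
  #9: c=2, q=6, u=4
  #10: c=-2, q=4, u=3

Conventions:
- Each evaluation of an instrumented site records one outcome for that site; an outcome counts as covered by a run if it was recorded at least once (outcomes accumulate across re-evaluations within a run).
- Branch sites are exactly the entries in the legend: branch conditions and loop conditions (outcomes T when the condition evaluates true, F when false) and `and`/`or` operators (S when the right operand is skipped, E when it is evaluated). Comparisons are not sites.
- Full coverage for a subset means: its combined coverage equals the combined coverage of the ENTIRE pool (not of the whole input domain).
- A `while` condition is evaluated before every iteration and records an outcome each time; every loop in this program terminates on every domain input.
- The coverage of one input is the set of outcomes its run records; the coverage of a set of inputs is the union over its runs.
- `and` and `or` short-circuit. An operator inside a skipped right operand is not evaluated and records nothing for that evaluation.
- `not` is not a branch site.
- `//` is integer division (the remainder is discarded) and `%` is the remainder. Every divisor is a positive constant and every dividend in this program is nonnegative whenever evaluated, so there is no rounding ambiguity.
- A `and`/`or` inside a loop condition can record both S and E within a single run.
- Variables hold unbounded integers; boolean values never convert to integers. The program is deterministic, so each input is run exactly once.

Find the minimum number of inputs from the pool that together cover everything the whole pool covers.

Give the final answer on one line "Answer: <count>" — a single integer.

input #1, c=-1, q=6, u=8: events B2->S, B1->F, B3->F, B4->T, B6->E, B5->T, B6->E, B5->T, B6->E, B5->T, B6->E, B5->T, B6->E, B5->T, ...; outcomes B1=F, B2=S, B3=F, B4=T, B5=T, B5=F, B6=S, B6=E
input #2, c=1, q=5, u=5: events B2->E, B1->T, B2->S, B1->F, B3->F, B4->T, B6->E, B5->T, B6->E, B5->T, B6->E, B5->T, B6->E, B5->T, ...; outcomes B1=T, B1=F, B2=S, B2=E, B3=F, B4=T, B5=T, B5=F, B6=S, B6=E
input #3, c=-2, q=2, u=3: events B2->E, B1->T, B2->S, B1->F, B3->F, B4->T, B6->E, B5->F; outcomes B1=T, B1=F, B2=S, B2=E, B3=F, B4=T, B5=F, B6=E
input #4, c=-2, q=5, u=4: events B2->E, B1->T, B2->S, B1->F, B3->F, B4->T, B6->E, B5->F; outcomes B1=T, B1=F, B2=S, B2=E, B3=F, B4=T, B5=F, B6=E
input #5, c=1, q=6, u=3: events B2->E, B1->F, B3->F, B4->T, B6->E, B5->F; outcomes B1=F, B2=E, B3=F, B4=T, B5=F, B6=E
input #6, c=-1, q=2, u=7: events B2->S, B1->F, B3->F, B4->T, B6->E, B5->T, B6->E, B5->T, B6->E, B5->T, B6->E, B5->T, B6->E, B5->T, ...; outcomes B1=F, B2=S, B3=F, B4=T, B5=T, B5=F, B6=S, B6=E
input #7, c=-1, q=2, u=6: events B2->S, B1->F, B3->F, B4->T, B6->E, B5->T, B6->E, B5->T, B6->E, B5->T, B6->E, B5->T, B6->E, B5->T, ...; outcomes B1=F, B2=S, B3=F, B4=T, B5=T, B5=F, B6=S, B6=E
input #8, c=-1, q=2, u=3: events B2->E, B1->T, B2->S, B1->F, B3->F, B4->T, B6->E, B5->F; outcomes B1=T, B1=F, B2=S, B2=E, B3=F, B4=T, B5=F, B6=E
input #9, c=2, q=6, u=4: events B2->E, B1->F, B3->F, B4->T, B6->E, B5->F; outcomes B1=F, B2=E, B3=F, B4=T, B5=F, B6=E
input #10, c=-2, q=4, u=3: events B2->E, B1->T, B2->S, B1->F, B3->F, B4->T, B6->E, B5->F; outcomes B1=T, B1=F, B2=S, B2=E, B3=F, B4=T, B5=F, B6=E
together the pool reaches 10 outcomes: B1=T, B1=F, B2=S, B2=E, B3=F, B4=T, B5=T, B5=F, B6=S, B6=E
size 1: inputs {2} cover all 10 outcomes, and no lexicographically smaller subset of this size does

Answer: 1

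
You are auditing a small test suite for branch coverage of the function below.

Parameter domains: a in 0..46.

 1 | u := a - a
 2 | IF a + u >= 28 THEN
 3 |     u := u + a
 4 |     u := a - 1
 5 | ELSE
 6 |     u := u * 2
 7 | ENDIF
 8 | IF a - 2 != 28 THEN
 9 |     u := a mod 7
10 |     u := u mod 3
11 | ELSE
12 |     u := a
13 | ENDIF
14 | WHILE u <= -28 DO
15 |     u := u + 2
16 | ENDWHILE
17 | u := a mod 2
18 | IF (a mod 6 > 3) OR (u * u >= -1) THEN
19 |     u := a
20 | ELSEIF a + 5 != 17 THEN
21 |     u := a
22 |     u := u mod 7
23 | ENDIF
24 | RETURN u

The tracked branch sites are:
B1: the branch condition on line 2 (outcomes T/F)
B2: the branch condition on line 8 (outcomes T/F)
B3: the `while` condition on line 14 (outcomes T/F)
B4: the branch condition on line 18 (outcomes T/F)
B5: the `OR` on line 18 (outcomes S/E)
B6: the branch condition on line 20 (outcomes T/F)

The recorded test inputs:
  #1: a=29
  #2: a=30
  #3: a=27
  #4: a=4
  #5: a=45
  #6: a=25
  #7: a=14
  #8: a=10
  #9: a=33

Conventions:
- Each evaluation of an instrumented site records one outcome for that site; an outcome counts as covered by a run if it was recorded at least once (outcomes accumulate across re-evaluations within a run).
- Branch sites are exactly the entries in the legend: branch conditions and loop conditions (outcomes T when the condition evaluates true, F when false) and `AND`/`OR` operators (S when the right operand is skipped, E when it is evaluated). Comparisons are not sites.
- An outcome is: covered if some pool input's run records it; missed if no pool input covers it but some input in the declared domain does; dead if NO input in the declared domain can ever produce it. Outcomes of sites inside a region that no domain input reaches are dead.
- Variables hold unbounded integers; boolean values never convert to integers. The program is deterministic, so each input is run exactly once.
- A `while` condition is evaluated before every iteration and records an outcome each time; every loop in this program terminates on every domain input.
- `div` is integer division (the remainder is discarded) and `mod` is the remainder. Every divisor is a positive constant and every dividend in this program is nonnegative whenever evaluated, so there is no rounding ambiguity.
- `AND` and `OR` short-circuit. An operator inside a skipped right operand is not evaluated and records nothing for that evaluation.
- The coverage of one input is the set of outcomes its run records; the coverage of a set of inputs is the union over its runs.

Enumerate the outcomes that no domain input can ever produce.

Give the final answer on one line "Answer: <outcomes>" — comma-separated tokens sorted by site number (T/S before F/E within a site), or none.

sweeping the full domain (47 inputs) for each outcome:
  B3=T: zero occurrences over every domain input -> dead
  B4=F: zero occurrences over every domain input -> dead
  B6=T: zero occurrences over every domain input -> dead
  B6=F: zero occurrences over every domain input -> dead
  reachable outcomes have witnesses, e.g. B1=T (e.g. a=28), B1=F (e.g. a=0), B2=T (e.g. a=0), B2=F (e.g. a=30)

Answer: B3=T, B4=F, B6=T, B6=F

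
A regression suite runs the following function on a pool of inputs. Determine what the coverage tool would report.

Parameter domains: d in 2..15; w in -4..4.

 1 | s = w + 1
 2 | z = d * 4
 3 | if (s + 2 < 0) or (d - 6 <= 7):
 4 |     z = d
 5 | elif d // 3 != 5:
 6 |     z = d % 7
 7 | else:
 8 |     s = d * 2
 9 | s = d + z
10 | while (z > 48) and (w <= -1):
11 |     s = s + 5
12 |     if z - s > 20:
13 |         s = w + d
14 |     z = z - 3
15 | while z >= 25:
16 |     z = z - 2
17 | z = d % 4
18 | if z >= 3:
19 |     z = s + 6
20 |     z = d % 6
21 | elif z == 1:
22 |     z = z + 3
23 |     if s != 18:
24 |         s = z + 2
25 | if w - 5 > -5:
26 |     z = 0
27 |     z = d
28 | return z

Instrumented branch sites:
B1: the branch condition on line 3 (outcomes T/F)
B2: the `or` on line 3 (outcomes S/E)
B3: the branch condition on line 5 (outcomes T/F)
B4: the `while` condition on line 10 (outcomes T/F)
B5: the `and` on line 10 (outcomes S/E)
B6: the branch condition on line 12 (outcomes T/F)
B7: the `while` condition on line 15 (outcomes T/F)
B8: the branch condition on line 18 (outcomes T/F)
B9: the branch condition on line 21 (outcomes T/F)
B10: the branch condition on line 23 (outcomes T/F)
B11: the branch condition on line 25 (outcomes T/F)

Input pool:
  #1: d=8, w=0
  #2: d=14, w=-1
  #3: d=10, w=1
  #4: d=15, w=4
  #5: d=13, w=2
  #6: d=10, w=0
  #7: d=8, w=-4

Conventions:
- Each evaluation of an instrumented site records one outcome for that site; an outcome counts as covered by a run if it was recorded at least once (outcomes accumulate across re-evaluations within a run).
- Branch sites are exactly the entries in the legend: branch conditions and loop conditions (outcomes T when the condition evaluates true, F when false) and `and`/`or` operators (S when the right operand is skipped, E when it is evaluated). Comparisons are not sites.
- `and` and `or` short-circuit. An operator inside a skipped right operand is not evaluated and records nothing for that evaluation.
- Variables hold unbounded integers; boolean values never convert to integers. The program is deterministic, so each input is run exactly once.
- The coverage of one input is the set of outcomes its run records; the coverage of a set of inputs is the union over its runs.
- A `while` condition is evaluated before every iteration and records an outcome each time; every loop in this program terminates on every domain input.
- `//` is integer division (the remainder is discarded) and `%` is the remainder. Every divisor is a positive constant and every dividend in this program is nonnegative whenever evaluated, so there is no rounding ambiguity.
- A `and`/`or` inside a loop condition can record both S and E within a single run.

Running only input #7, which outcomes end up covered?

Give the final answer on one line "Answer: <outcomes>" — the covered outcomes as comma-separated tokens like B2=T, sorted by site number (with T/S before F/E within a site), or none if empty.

Running input #7 (d=8, w=-4), event by event:
  B2->S, B1->T, B5->S, B4->F, B7->F, B8->F, B9->F, B11->F
collecting distinct outcomes: B1=T, B2=S, B4=F, B5=S, B7=F, B8=F, B9=F, B11=F

Answer: B1=T, B2=S, B4=F, B5=S, B7=F, B8=F, B9=F, B11=F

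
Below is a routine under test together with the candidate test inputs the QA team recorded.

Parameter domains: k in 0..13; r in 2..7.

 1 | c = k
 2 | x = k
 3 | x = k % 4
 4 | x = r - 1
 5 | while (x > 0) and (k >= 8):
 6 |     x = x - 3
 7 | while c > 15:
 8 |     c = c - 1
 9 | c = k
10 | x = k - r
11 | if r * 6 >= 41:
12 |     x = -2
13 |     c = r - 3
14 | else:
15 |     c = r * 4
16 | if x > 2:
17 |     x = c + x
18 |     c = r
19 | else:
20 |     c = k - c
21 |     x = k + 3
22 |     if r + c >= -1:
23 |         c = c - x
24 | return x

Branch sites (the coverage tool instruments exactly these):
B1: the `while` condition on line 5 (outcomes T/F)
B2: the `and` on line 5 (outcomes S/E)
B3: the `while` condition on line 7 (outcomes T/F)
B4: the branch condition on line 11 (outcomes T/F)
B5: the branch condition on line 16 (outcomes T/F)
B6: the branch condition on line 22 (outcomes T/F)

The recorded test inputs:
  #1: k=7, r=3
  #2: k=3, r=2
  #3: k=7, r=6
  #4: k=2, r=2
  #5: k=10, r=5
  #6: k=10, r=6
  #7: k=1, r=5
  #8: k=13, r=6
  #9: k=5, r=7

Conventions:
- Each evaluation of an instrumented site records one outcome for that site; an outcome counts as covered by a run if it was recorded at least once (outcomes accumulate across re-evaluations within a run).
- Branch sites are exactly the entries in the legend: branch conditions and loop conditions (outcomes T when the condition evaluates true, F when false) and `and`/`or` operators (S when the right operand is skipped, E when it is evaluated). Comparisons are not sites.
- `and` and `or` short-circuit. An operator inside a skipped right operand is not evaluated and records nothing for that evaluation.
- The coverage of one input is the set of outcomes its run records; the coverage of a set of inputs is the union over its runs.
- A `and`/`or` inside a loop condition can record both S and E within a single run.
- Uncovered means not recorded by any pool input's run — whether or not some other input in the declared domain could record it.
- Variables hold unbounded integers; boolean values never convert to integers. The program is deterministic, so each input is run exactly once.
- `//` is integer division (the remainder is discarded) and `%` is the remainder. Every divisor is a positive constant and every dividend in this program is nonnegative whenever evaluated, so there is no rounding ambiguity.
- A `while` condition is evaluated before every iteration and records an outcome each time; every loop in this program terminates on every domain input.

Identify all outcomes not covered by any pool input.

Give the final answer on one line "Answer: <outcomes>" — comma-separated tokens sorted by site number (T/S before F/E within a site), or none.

input #1 (k=7, r=3): events B2->E, B1->F, B3->F, B4->F, B5->T; covers B1=F, B2=E, B3=F, B4=F, B5=T
input #2 (k=3, r=2): events B2->E, B1->F, B3->F, B4->F, B5->F, B6->F; covers B1=F, B2=E, B3=F, B4=F, B5=F, B6=F
input #3 (k=7, r=6): events B2->E, B1->F, B3->F, B4->F, B5->F, B6->F; covers B1=F, B2=E, B3=F, B4=F, B5=F, B6=F
input #4 (k=2, r=2): events B2->E, B1->F, B3->F, B4->F, B5->F, B6->F; covers B1=F, B2=E, B3=F, B4=F, B5=F, B6=F
input #5 (k=10, r=5): events B2->E, B1->T, B2->E, B1->T, B2->S, B1->F, B3->F, B4->F, B5->T; covers B1=T, B1=F, B2=S, B2=E, B3=F, B4=F, B5=T
input #6 (k=10, r=6): events B2->E, B1->T, B2->E, B1->T, B2->S, B1->F, B3->F, B4->F, B5->T; covers B1=T, B1=F, B2=S, B2=E, B3=F, B4=F, B5=T
input #7 (k=1, r=5): events B2->E, B1->F, B3->F, B4->F, B5->F, B6->F; covers B1=F, B2=E, B3=F, B4=F, B5=F, B6=F
input #8 (k=13, r=6): events B2->E, B1->T, B2->E, B1->T, B2->S, B1->F, B3->F, B4->F, B5->T; covers B1=T, B1=F, B2=S, B2=E, B3=F, B4=F, B5=T
input #9 (k=5, r=7): events B2->E, B1->F, B3->F, B4->T, B5->F, B6->T; covers B1=F, B2=E, B3=F, B4=T, B5=F, B6=T
union over the pool: B1=T, B1=F, B2=S, B2=E, B3=F, B4=T, B4=F, B5=T, B5=F, B6=T, B6=F
uncovered (1 of 12): B3=T

Answer: B3=T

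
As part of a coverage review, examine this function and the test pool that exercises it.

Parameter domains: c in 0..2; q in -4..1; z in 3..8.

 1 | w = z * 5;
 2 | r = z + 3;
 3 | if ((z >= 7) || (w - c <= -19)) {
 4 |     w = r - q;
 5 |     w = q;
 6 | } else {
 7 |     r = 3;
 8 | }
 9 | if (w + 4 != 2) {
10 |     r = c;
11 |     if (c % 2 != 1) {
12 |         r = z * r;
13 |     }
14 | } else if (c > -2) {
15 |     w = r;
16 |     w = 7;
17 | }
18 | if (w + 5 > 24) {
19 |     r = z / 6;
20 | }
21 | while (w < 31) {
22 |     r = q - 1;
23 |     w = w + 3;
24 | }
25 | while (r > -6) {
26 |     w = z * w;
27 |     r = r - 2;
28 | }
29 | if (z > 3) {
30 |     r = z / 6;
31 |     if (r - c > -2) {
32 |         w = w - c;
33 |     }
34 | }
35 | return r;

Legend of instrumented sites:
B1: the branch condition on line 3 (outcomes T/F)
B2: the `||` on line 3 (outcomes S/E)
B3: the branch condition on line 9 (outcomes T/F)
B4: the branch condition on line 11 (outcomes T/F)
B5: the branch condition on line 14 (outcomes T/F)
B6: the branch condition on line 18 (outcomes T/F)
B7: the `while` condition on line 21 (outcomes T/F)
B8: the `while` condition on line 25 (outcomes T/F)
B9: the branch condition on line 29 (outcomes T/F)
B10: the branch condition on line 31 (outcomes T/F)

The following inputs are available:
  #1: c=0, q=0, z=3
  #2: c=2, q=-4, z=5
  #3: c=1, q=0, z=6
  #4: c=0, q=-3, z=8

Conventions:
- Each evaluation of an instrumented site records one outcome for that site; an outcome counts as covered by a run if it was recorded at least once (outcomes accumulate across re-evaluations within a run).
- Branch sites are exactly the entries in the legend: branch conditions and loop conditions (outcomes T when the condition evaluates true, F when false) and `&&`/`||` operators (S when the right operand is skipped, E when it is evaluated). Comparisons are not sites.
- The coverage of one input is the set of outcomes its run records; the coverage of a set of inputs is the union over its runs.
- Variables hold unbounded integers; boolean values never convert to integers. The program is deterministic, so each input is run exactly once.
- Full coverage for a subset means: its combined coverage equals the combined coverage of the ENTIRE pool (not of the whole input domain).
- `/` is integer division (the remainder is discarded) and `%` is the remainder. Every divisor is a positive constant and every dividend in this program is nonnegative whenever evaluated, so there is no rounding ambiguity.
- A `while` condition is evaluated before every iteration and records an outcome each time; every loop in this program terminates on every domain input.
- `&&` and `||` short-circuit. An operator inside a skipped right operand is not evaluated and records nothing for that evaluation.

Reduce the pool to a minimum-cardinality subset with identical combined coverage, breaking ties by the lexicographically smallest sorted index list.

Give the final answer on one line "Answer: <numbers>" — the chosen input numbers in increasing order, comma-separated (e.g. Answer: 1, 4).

#1 (c=0, q=0, z=3) -> B2->E, B1->F, B3->T, B4->T, B6->F, B7->T, B7->T, B7->T, B7->T, B7->T, B7->T, B7->F, B8->T, B8->T, ...; covered: B1=F, B2=E, B3=T, B4=T, B6=F, B7=T, B7=F, B8=T, B8=F, B9=F
#2 (c=2, q=-4, z=5) -> B2->E, B1->F, B3->T, B4->T, B6->T, B7->T, B7->T, B7->F, B8->T, B8->F, B9->T, B10->F; covered: B1=F, B2=E, B3=T, B4=T, B6=T, B7=T, B7=F, B8=T, B8=F, B9=T, B10=F
#3 (c=1, q=0, z=6) -> B2->E, B1->F, B3->T, B4->F, B6->T, B7->T, B7->F, B8->T, B8->T, B8->T, B8->F, B9->T, B10->T; covered: B1=F, B2=E, B3=T, B4=F, B6=T, B7=T, B7=F, B8=T, B8=F, B9=T, B10=T
#4 (c=0, q=-3, z=8) -> B2->S, B1->T, B3->T, B4->T, B6->F, B7->T, B7->T, B7->T, B7->T, B7->T, B7->T, B7->T, B7->T, B7->T, ...; covered: B1=T, B2=S, B3=T, B4=T, B6=F, B7=T, B7=F, B8=T, B8=F, B9=T, B10=T
union over all inputs: B1=T, B1=F, B2=S, B2=E, B3=T, B4=T, B4=F, B6=T, B6=F, B7=T, B7=F, B8=T, B8=F, B9=T, B9=F, B10=T, B10=F (17 outcomes)
checked all size-1 subsets: none covers 17 outcomes (max 11/17)
checked all size-2 subsets: none covers 17 outcomes (max 15/17)
checked all size-3 subsets: none covers 17 outcomes (max 16/17)
size 4: inputs {1, 2, 3, 4} cover all 17 outcomes, and no lexicographically smaller subset of this size does

Answer: 1, 2, 3, 4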